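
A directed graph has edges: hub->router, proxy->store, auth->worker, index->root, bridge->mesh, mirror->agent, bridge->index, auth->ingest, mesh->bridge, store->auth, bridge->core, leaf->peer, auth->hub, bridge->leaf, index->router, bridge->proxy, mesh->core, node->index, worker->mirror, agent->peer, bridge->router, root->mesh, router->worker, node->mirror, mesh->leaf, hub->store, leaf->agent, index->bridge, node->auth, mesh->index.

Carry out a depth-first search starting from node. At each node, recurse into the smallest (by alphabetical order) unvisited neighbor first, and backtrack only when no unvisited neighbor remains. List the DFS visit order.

Visit node
node → auth
auth → hub
hub → router
router → worker
worker → mirror
mirror → agent
agent → peer
hub → store
auth → ingest
node → index
index → bridge
bridge → core
bridge → leaf
bridge → mesh
bridge → proxy
index → root

node -> auth -> hub -> router -> worker -> mirror -> agent -> peer -> store -> ingest -> index -> bridge -> core -> leaf -> mesh -> proxy -> root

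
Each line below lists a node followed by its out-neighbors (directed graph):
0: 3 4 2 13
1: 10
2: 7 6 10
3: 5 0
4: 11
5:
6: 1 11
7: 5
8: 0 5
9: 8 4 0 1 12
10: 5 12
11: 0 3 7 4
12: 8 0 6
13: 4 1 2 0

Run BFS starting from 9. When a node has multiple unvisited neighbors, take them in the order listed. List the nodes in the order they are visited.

9 8 4 0 1 12 5 11 3 2 13 10 6 7

Visit 9; enqueue 8, 4, 0, 1, 12 → queue [8, 4, 0, 1, 12]
Visit 8; enqueue 5 → queue [4, 0, 1, 12, 5]
Visit 4; enqueue 11 → queue [0, 1, 12, 5, 11]
Visit 0; enqueue 3, 2, 13 → queue [1, 12, 5, 11, 3, 2, 13]
Visit 1; enqueue 10 → queue [12, 5, 11, 3, 2, 13, 10]
Visit 12; enqueue 6 → queue [5, 11, 3, 2, 13, 10, 6]
Visit 5 → queue [11, 3, 2, 13, 10, 6]
Visit 11; enqueue 7 → queue [3, 2, 13, 10, 6, 7]
Visit 3 → queue [2, 13, 10, 6, 7]
Visit 2 → queue [13, 10, 6, 7]
Visit 13 → queue [10, 6, 7]
Visit 10 → queue [6, 7]
Visit 6 → queue [7]
Visit 7 → queue []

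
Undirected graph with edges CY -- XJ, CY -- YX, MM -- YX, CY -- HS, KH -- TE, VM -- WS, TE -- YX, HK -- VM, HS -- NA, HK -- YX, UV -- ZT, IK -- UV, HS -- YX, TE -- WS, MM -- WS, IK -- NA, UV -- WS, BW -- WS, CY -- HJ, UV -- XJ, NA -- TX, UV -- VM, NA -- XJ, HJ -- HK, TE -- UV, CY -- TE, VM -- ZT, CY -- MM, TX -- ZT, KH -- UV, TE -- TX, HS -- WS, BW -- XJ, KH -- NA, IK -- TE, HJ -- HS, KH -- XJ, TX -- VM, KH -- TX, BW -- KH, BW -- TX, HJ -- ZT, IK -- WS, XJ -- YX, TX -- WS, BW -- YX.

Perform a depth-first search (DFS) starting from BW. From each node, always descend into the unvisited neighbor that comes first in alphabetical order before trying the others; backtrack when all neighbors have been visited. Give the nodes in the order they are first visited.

BW, KH, NA, HS, CY, HJ, HK, VM, TX, TE, IK, UV, WS, MM, YX, XJ, ZT

Visit BW
BW → KH
KH → NA
NA → HS
HS → CY
CY → HJ
HJ → HK
HK → VM
VM → TX
TX → TE
TE → IK
IK → UV
UV → WS
WS → MM
MM → YX
YX → XJ
UV → ZT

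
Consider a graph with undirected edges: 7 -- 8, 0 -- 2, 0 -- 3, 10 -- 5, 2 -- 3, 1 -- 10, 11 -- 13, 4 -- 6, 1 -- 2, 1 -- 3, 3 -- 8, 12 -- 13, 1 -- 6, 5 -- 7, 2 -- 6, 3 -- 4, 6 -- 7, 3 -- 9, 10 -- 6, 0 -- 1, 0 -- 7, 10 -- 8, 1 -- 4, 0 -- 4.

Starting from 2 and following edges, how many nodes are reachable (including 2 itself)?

BFS from 2 visits: 2, 0, 1, 3, 6, 4, 7, 10, 8, 9, 5
Reachable nodes: 11 of 14 total.

11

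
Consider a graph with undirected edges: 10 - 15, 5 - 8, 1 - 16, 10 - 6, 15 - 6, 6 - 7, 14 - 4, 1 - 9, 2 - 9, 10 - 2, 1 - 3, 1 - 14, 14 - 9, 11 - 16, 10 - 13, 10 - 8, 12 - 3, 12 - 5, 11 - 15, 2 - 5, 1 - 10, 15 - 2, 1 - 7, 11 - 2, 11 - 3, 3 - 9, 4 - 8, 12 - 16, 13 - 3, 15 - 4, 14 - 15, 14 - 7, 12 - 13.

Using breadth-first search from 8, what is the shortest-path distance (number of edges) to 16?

3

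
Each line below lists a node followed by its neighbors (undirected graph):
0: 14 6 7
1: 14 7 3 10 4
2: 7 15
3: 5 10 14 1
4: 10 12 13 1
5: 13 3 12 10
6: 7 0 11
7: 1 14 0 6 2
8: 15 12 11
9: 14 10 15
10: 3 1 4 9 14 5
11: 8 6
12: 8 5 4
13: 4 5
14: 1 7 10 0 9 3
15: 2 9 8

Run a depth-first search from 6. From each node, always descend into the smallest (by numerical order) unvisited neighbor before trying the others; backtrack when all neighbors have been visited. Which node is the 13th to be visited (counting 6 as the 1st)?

2

Visit 6
6 → 0
0 → 7
7 → 1
1 → 3
3 → 5
5 → 10
10 → 4
4 → 12
12 → 8
8 → 11
8 → 15
15 → 2
15 → 9
9 → 14
4 → 13

Visit order: 6, 0, 7, 1, 3, 5, 10, 4, 12, 8, 11, 15, 2, 9, 14, 13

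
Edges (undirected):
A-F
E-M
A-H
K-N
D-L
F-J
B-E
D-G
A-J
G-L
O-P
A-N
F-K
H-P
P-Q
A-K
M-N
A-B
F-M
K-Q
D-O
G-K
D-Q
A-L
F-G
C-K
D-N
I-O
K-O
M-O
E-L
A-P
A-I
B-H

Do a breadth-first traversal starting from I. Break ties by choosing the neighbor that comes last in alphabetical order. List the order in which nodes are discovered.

Visit I; enqueue O, A → queue [O, A]
Visit O; enqueue P, M, K, D → queue [A, P, M, K, D]
Visit A; enqueue N, L, J, H, F, B → queue [P, M, K, D, N, L, J, H, F, B]
Visit P; enqueue Q → queue [M, K, D, N, L, J, H, F, B, Q]
Visit M; enqueue E → queue [K, D, N, L, J, H, F, B, Q, E]
Visit K; enqueue G, C → queue [D, N, L, J, H, F, B, Q, E, G, C]
Visit D → queue [N, L, J, H, F, B, Q, E, G, C]
Visit N → queue [L, J, H, F, B, Q, E, G, C]
Visit L → queue [J, H, F, B, Q, E, G, C]
Visit J → queue [H, F, B, Q, E, G, C]
Visit H → queue [F, B, Q, E, G, C]
Visit F → queue [B, Q, E, G, C]
Visit B → queue [Q, E, G, C]
Visit Q → queue [E, G, C]
Visit E → queue [G, C]
Visit G → queue [C]
Visit C → queue []

I, O, A, P, M, K, D, N, L, J, H, F, B, Q, E, G, C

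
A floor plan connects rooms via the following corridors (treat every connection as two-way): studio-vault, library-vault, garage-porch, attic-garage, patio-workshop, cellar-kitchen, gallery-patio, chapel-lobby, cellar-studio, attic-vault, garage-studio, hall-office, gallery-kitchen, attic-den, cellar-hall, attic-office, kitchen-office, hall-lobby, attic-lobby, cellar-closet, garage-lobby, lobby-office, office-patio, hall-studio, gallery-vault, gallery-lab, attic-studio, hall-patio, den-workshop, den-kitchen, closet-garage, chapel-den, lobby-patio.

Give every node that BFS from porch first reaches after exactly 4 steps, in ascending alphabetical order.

Level 0: porch
Level 1: garage
Level 2: attic, closet, lobby, studio
Level 3: cellar, chapel, den, hall, office, patio, vault
Level 4: gallery, kitchen, library, workshop
Level 5: lab

gallery, kitchen, library, workshop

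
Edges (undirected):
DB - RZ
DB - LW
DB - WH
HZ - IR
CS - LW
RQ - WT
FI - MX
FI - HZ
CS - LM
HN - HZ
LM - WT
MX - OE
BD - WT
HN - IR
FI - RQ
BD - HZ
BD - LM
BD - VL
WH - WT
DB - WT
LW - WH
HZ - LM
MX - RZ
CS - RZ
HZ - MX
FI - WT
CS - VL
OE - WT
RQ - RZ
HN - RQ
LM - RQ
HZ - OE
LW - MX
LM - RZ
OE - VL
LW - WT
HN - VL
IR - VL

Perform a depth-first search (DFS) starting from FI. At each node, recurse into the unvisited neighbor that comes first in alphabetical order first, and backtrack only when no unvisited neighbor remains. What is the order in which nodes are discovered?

Visit FI
FI → HZ
HZ → BD
BD → LM
LM → CS
CS → LW
LW → DB
DB → RZ
RZ → MX
MX → OE
OE → VL
VL → HN
HN → IR
HN → RQ
RQ → WT
WT → WH

FI → HZ → BD → LM → CS → LW → DB → RZ → MX → OE → VL → HN → IR → RQ → WT → WH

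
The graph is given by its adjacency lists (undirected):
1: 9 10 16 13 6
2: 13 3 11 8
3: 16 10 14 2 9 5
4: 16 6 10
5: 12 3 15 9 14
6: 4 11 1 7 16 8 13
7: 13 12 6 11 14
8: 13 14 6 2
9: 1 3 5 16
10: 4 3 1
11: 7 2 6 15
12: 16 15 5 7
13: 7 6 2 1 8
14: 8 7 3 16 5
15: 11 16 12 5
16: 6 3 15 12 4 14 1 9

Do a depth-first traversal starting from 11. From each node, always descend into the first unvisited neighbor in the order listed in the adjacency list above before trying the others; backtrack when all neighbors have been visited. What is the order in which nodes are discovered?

11, 7, 13, 6, 4, 16, 3, 10, 1, 9, 5, 12, 15, 14, 8, 2

Visit 11
11 → 7
7 → 13
13 → 6
6 → 4
4 → 16
16 → 3
3 → 10
10 → 1
1 → 9
9 → 5
5 → 12
12 → 15
5 → 14
14 → 8
8 → 2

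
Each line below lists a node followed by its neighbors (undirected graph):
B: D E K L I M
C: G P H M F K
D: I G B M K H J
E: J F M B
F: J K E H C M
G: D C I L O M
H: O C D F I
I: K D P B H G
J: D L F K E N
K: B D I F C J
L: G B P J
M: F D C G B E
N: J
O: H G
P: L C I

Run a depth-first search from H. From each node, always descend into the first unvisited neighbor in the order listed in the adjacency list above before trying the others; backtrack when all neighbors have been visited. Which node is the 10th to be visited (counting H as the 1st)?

L

Visit H
H → O
O → G
G → D
D → I
I → K
K → B
B → E
E → J
J → L
L → P
P → C
C → M
M → F
J → N

Visit order: H, O, G, D, I, K, B, E, J, L, P, C, M, F, N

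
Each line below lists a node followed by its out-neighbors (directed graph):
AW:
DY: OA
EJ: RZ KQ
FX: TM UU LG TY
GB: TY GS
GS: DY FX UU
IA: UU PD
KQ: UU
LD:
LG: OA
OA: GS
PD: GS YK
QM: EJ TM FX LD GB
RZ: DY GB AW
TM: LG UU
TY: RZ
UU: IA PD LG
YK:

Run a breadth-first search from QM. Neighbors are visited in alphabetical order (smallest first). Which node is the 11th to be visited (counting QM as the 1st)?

UU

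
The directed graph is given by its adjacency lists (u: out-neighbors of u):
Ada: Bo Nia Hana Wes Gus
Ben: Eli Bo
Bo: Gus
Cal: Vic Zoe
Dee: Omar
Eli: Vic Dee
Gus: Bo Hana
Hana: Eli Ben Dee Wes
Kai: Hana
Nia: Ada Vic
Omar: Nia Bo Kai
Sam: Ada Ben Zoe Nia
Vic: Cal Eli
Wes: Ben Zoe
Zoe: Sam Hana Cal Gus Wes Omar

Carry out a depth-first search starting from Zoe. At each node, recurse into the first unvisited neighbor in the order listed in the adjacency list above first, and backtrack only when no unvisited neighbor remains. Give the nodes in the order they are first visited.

Zoe, Sam, Ada, Bo, Gus, Hana, Eli, Vic, Cal, Dee, Omar, Nia, Kai, Ben, Wes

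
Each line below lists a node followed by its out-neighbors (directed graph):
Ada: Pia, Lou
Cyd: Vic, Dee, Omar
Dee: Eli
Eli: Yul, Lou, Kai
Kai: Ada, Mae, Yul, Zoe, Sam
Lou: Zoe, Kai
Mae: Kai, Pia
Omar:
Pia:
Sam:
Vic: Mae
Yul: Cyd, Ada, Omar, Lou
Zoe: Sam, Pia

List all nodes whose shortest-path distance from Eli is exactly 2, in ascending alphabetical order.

Level 0: Eli
Level 1: Kai, Lou, Yul
Level 2: Ada, Cyd, Mae, Omar, Sam, Zoe
Level 3: Dee, Pia, Vic

Ada, Cyd, Mae, Omar, Sam, Zoe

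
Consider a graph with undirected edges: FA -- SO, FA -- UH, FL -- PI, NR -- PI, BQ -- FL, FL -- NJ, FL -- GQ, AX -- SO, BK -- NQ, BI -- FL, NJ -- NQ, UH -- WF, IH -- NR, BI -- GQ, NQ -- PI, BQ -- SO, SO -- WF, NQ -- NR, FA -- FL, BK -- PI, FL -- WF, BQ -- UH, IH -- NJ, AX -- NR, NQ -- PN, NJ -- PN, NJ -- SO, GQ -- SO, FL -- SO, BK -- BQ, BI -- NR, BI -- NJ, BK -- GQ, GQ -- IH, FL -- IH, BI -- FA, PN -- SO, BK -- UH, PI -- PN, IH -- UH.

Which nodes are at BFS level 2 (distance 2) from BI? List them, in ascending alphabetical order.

Level 0: BI
Level 1: FA, FL, GQ, NJ, NR
Level 2: AX, BK, BQ, IH, NQ, PI, PN, SO, UH, WF

AX, BK, BQ, IH, NQ, PI, PN, SO, UH, WF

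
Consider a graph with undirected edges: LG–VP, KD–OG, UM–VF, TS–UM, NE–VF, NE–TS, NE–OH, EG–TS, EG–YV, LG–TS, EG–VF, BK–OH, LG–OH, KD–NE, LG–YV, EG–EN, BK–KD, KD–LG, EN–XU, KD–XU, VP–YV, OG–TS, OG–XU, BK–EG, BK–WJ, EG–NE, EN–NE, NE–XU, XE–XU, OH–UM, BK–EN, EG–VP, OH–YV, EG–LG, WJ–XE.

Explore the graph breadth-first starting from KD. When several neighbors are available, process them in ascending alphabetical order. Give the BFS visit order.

Visit KD; enqueue BK, LG, NE, OG, XU → queue [BK, LG, NE, OG, XU]
Visit BK; enqueue EG, EN, OH, WJ → queue [LG, NE, OG, XU, EG, EN, OH, WJ]
Visit LG; enqueue TS, VP, YV → queue [NE, OG, XU, EG, EN, OH, WJ, TS, VP, YV]
Visit NE; enqueue VF → queue [OG, XU, EG, EN, OH, WJ, TS, VP, YV, VF]
Visit OG → queue [XU, EG, EN, OH, WJ, TS, VP, YV, VF]
Visit XU; enqueue XE → queue [EG, EN, OH, WJ, TS, VP, YV, VF, XE]
Visit EG → queue [EN, OH, WJ, TS, VP, YV, VF, XE]
Visit EN → queue [OH, WJ, TS, VP, YV, VF, XE]
Visit OH; enqueue UM → queue [WJ, TS, VP, YV, VF, XE, UM]
Visit WJ → queue [TS, VP, YV, VF, XE, UM]
Visit TS → queue [VP, YV, VF, XE, UM]
Visit VP → queue [YV, VF, XE, UM]
Visit YV → queue [VF, XE, UM]
Visit VF → queue [XE, UM]
Visit XE → queue [UM]
Visit UM → queue []

KD, BK, LG, NE, OG, XU, EG, EN, OH, WJ, TS, VP, YV, VF, XE, UM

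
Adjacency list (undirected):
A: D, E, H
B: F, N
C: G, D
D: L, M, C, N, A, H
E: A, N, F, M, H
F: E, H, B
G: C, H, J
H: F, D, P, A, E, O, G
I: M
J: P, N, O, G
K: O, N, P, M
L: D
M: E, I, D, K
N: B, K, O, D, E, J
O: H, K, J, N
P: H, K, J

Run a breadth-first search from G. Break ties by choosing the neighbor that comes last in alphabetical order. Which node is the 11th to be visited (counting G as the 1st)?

Visit G; enqueue J, H, C → queue [J, H, C]
Visit J; enqueue P, O, N → queue [H, C, P, O, N]
Visit H; enqueue F, E, D, A → queue [C, P, O, N, F, E, D, A]
Visit C → queue [P, O, N, F, E, D, A]
Visit P; enqueue K → queue [O, N, F, E, D, A, K]
Visit O → queue [N, F, E, D, A, K]
Visit N; enqueue B → queue [F, E, D, A, K, B]
Visit F → queue [E, D, A, K, B]
Visit E; enqueue M → queue [D, A, K, B, M]
Visit D; enqueue L → queue [A, K, B, M, L]
Visit A → queue [K, B, M, L]
Visit K → queue [B, M, L]
Visit B → queue [M, L]
Visit M; enqueue I → queue [L, I]
Visit L → queue [I]
Visit I → queue []

Visit order: G, J, H, C, P, O, N, F, E, D, A, K, B, M, L, I

A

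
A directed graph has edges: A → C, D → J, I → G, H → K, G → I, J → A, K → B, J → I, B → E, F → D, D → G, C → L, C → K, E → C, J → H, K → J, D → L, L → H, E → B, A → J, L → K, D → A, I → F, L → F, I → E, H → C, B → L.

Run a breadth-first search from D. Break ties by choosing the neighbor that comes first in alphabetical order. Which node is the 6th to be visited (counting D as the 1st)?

Visit D; enqueue A, G, J, L → queue [A, G, J, L]
Visit A; enqueue C → queue [G, J, L, C]
Visit G; enqueue I → queue [J, L, C, I]
Visit J; enqueue H → queue [L, C, I, H]
Visit L; enqueue F, K → queue [C, I, H, F, K]
Visit C → queue [I, H, F, K]
Visit I; enqueue E → queue [H, F, K, E]
Visit H → queue [F, K, E]
Visit F → queue [K, E]
Visit K; enqueue B → queue [E, B]
Visit E → queue [B]
Visit B → queue []

Visit order: D, A, G, J, L, C, I, H, F, K, E, B

C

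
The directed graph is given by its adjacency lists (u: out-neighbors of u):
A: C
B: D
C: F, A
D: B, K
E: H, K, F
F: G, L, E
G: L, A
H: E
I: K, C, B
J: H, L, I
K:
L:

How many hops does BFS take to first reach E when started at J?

2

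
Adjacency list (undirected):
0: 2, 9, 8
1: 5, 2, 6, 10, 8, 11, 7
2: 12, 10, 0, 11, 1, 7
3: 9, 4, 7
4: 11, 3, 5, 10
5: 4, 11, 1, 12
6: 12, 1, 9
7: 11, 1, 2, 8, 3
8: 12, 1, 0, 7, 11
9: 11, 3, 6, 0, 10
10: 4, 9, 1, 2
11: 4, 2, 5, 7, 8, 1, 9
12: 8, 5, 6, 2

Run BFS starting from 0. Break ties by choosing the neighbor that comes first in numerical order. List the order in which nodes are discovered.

0 2 8 9 1 7 10 11 12 3 6 5 4

Visit 0; enqueue 2, 8, 9 → queue [2, 8, 9]
Visit 2; enqueue 1, 7, 10, 11, 12 → queue [8, 9, 1, 7, 10, 11, 12]
Visit 8 → queue [9, 1, 7, 10, 11, 12]
Visit 9; enqueue 3, 6 → queue [1, 7, 10, 11, 12, 3, 6]
Visit 1; enqueue 5 → queue [7, 10, 11, 12, 3, 6, 5]
Visit 7 → queue [10, 11, 12, 3, 6, 5]
Visit 10; enqueue 4 → queue [11, 12, 3, 6, 5, 4]
Visit 11 → queue [12, 3, 6, 5, 4]
Visit 12 → queue [3, 6, 5, 4]
Visit 3 → queue [6, 5, 4]
Visit 6 → queue [5, 4]
Visit 5 → queue [4]
Visit 4 → queue []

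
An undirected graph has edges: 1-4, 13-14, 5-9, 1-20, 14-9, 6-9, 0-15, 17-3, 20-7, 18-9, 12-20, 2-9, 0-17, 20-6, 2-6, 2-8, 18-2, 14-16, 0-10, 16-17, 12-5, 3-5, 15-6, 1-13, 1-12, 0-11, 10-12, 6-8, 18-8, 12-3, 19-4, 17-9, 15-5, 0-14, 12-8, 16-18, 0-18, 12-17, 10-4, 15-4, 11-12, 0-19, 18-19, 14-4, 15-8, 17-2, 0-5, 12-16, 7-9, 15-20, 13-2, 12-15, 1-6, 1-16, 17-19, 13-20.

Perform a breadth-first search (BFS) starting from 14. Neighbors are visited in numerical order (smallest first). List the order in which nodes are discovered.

Visit 14; enqueue 0, 4, 9, 13, 16 → queue [0, 4, 9, 13, 16]
Visit 0; enqueue 5, 10, 11, 15, 17, 18, 19 → queue [4, 9, 13, 16, 5, 10, 11, 15, 17, 18, 19]
Visit 4; enqueue 1 → queue [9, 13, 16, 5, 10, 11, 15, 17, 18, 19, 1]
Visit 9; enqueue 2, 6, 7 → queue [13, 16, 5, 10, 11, 15, 17, 18, 19, 1, 2, 6, 7]
Visit 13; enqueue 20 → queue [16, 5, 10, 11, 15, 17, 18, 19, 1, 2, 6, 7, 20]
Visit 16; enqueue 12 → queue [5, 10, 11, 15, 17, 18, 19, 1, 2, 6, 7, 20, 12]
Visit 5; enqueue 3 → queue [10, 11, 15, 17, 18, 19, 1, 2, 6, 7, 20, 12, 3]
Visit 10 → queue [11, 15, 17, 18, 19, 1, 2, 6, 7, 20, 12, 3]
Visit 11 → queue [15, 17, 18, 19, 1, 2, 6, 7, 20, 12, 3]
Visit 15; enqueue 8 → queue [17, 18, 19, 1, 2, 6, 7, 20, 12, 3, 8]
Visit 17 → queue [18, 19, 1, 2, 6, 7, 20, 12, 3, 8]
Visit 18 → queue [19, 1, 2, 6, 7, 20, 12, 3, 8]
Visit 19 → queue [1, 2, 6, 7, 20, 12, 3, 8]
Visit 1 → queue [2, 6, 7, 20, 12, 3, 8]
Visit 2 → queue [6, 7, 20, 12, 3, 8]
Visit 6 → queue [7, 20, 12, 3, 8]
Visit 7 → queue [20, 12, 3, 8]
Visit 20 → queue [12, 3, 8]
Visit 12 → queue [3, 8]
Visit 3 → queue [8]
Visit 8 → queue []

14 -> 0 -> 4 -> 9 -> 13 -> 16 -> 5 -> 10 -> 11 -> 15 -> 17 -> 18 -> 19 -> 1 -> 2 -> 6 -> 7 -> 20 -> 12 -> 3 -> 8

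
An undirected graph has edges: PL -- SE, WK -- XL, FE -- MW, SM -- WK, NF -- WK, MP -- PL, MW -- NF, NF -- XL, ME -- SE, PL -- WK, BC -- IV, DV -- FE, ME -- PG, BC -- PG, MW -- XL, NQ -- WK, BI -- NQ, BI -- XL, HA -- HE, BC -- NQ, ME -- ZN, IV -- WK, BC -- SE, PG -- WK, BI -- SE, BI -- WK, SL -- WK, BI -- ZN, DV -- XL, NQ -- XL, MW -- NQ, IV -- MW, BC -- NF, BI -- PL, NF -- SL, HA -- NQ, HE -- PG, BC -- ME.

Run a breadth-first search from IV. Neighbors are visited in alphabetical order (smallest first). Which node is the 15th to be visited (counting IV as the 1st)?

Visit IV; enqueue BC, MW, WK → queue [BC, MW, WK]
Visit BC; enqueue ME, NF, NQ, PG, SE → queue [MW, WK, ME, NF, NQ, PG, SE]
Visit MW; enqueue FE, XL → queue [WK, ME, NF, NQ, PG, SE, FE, XL]
Visit WK; enqueue BI, PL, SL, SM → queue [ME, NF, NQ, PG, SE, FE, XL, BI, PL, SL, SM]
Visit ME; enqueue ZN → queue [NF, NQ, PG, SE, FE, XL, BI, PL, SL, SM, ZN]
Visit NF → queue [NQ, PG, SE, FE, XL, BI, PL, SL, SM, ZN]
Visit NQ; enqueue HA → queue [PG, SE, FE, XL, BI, PL, SL, SM, ZN, HA]
Visit PG; enqueue HE → queue [SE, FE, XL, BI, PL, SL, SM, ZN, HA, HE]
Visit SE → queue [FE, XL, BI, PL, SL, SM, ZN, HA, HE]
Visit FE; enqueue DV → queue [XL, BI, PL, SL, SM, ZN, HA, HE, DV]
Visit XL → queue [BI, PL, SL, SM, ZN, HA, HE, DV]
Visit BI → queue [PL, SL, SM, ZN, HA, HE, DV]
Visit PL; enqueue MP → queue [SL, SM, ZN, HA, HE, DV, MP]
Visit SL → queue [SM, ZN, HA, HE, DV, MP]
Visit SM → queue [ZN, HA, HE, DV, MP]
Visit ZN → queue [HA, HE, DV, MP]
Visit HA → queue [HE, DV, MP]
Visit HE → queue [DV, MP]
Visit DV → queue [MP]
Visit MP → queue []

Visit order: IV, BC, MW, WK, ME, NF, NQ, PG, SE, FE, XL, BI, PL, SL, SM, ZN, HA, HE, DV, MP

SM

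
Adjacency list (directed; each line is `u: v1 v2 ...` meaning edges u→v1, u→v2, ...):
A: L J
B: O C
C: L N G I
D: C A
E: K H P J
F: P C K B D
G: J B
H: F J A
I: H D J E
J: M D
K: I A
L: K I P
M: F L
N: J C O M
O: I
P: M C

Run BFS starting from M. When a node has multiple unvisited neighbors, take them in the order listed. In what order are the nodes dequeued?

Visit M; enqueue F, L → queue [F, L]
Visit F; enqueue P, C, K, B, D → queue [L, P, C, K, B, D]
Visit L; enqueue I → queue [P, C, K, B, D, I]
Visit P → queue [C, K, B, D, I]
Visit C; enqueue N, G → queue [K, B, D, I, N, G]
Visit K; enqueue A → queue [B, D, I, N, G, A]
Visit B; enqueue O → queue [D, I, N, G, A, O]
Visit D → queue [I, N, G, A, O]
Visit I; enqueue H, J, E → queue [N, G, A, O, H, J, E]
Visit N → queue [G, A, O, H, J, E]
Visit G → queue [A, O, H, J, E]
Visit A → queue [O, H, J, E]
Visit O → queue [H, J, E]
Visit H → queue [J, E]
Visit J → queue [E]
Visit E → queue []

M, F, L, P, C, K, B, D, I, N, G, A, O, H, J, E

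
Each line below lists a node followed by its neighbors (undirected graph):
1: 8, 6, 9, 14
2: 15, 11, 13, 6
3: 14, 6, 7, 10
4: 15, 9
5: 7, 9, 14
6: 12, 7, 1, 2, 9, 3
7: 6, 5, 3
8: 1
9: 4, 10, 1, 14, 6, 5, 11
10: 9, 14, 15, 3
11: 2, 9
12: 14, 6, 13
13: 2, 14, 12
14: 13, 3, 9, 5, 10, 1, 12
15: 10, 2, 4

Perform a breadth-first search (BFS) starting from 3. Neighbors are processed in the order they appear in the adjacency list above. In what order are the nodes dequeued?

3 14 6 7 10 13 9 5 1 12 2 15 4 11 8

Visit 3; enqueue 14, 6, 7, 10 → queue [14, 6, 7, 10]
Visit 14; enqueue 13, 9, 5, 1, 12 → queue [6, 7, 10, 13, 9, 5, 1, 12]
Visit 6; enqueue 2 → queue [7, 10, 13, 9, 5, 1, 12, 2]
Visit 7 → queue [10, 13, 9, 5, 1, 12, 2]
Visit 10; enqueue 15 → queue [13, 9, 5, 1, 12, 2, 15]
Visit 13 → queue [9, 5, 1, 12, 2, 15]
Visit 9; enqueue 4, 11 → queue [5, 1, 12, 2, 15, 4, 11]
Visit 5 → queue [1, 12, 2, 15, 4, 11]
Visit 1; enqueue 8 → queue [12, 2, 15, 4, 11, 8]
Visit 12 → queue [2, 15, 4, 11, 8]
Visit 2 → queue [15, 4, 11, 8]
Visit 15 → queue [4, 11, 8]
Visit 4 → queue [11, 8]
Visit 11 → queue [8]
Visit 8 → queue []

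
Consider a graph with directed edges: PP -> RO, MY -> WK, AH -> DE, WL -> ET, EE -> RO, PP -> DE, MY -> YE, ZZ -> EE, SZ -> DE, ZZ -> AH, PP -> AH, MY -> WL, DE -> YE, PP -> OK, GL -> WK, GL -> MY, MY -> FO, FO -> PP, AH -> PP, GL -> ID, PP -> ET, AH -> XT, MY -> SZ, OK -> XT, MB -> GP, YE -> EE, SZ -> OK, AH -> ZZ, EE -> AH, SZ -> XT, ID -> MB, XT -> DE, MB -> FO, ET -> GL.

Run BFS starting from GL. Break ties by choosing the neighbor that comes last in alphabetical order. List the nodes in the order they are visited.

GL -> WK -> MY -> ID -> YE -> WL -> SZ -> FO -> MB -> EE -> ET -> XT -> OK -> DE -> PP -> GP -> RO -> AH -> ZZ

Visit GL; enqueue WK, MY, ID → queue [WK, MY, ID]
Visit WK → queue [MY, ID]
Visit MY; enqueue YE, WL, SZ, FO → queue [ID, YE, WL, SZ, FO]
Visit ID; enqueue MB → queue [YE, WL, SZ, FO, MB]
Visit YE; enqueue EE → queue [WL, SZ, FO, MB, EE]
Visit WL; enqueue ET → queue [SZ, FO, MB, EE, ET]
Visit SZ; enqueue XT, OK, DE → queue [FO, MB, EE, ET, XT, OK, DE]
Visit FO; enqueue PP → queue [MB, EE, ET, XT, OK, DE, PP]
Visit MB; enqueue GP → queue [EE, ET, XT, OK, DE, PP, GP]
Visit EE; enqueue RO, AH → queue [ET, XT, OK, DE, PP, GP, RO, AH]
Visit ET → queue [XT, OK, DE, PP, GP, RO, AH]
Visit XT → queue [OK, DE, PP, GP, RO, AH]
Visit OK → queue [DE, PP, GP, RO, AH]
Visit DE → queue [PP, GP, RO, AH]
Visit PP → queue [GP, RO, AH]
Visit GP → queue [RO, AH]
Visit RO → queue [AH]
Visit AH; enqueue ZZ → queue [ZZ]
Visit ZZ → queue []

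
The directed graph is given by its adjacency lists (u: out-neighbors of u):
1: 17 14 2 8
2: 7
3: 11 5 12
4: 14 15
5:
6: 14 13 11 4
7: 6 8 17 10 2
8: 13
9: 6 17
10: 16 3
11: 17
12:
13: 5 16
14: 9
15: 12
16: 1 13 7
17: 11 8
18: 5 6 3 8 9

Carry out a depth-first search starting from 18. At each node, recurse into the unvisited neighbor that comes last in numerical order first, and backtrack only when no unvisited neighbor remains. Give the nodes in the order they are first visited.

18 -> 9 -> 17 -> 11 -> 8 -> 13 -> 16 -> 7 -> 10 -> 3 -> 12 -> 5 -> 6 -> 14 -> 4 -> 15 -> 2 -> 1

Visit 18
18 → 9
9 → 17
17 → 11
17 → 8
8 → 13
13 → 16
16 → 7
7 → 10
10 → 3
3 → 12
3 → 5
7 → 6
6 → 14
6 → 4
4 → 15
7 → 2
16 → 1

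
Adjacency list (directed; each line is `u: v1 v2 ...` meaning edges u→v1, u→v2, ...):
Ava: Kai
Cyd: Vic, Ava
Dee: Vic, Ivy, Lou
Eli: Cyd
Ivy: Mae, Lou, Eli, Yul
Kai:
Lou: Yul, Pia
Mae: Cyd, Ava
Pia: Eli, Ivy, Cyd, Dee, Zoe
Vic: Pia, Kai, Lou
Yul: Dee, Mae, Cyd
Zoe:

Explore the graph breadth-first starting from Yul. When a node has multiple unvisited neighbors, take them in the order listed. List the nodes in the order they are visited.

Visit Yul; enqueue Dee, Mae, Cyd → queue [Dee, Mae, Cyd]
Visit Dee; enqueue Vic, Ivy, Lou → queue [Mae, Cyd, Vic, Ivy, Lou]
Visit Mae; enqueue Ava → queue [Cyd, Vic, Ivy, Lou, Ava]
Visit Cyd → queue [Vic, Ivy, Lou, Ava]
Visit Vic; enqueue Pia, Kai → queue [Ivy, Lou, Ava, Pia, Kai]
Visit Ivy; enqueue Eli → queue [Lou, Ava, Pia, Kai, Eli]
Visit Lou → queue [Ava, Pia, Kai, Eli]
Visit Ava → queue [Pia, Kai, Eli]
Visit Pia; enqueue Zoe → queue [Kai, Eli, Zoe]
Visit Kai → queue [Eli, Zoe]
Visit Eli → queue [Zoe]
Visit Zoe → queue []

Yul, Dee, Mae, Cyd, Vic, Ivy, Lou, Ava, Pia, Kai, Eli, Zoe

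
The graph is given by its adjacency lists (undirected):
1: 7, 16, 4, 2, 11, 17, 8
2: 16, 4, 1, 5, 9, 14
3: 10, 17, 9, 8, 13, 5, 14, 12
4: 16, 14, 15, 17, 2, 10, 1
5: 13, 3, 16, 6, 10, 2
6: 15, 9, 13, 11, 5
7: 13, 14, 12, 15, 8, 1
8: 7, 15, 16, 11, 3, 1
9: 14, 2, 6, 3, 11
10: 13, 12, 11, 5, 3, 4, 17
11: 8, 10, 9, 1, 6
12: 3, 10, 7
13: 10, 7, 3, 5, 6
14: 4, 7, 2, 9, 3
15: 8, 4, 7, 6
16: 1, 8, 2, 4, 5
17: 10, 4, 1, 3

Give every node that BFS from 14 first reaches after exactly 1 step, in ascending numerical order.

2, 3, 4, 7, 9

Level 0: 14
Level 1: 2, 3, 4, 7, 9
Level 2: 1, 5, 6, 8, 10, 11, 12, 13, 15, 16, 17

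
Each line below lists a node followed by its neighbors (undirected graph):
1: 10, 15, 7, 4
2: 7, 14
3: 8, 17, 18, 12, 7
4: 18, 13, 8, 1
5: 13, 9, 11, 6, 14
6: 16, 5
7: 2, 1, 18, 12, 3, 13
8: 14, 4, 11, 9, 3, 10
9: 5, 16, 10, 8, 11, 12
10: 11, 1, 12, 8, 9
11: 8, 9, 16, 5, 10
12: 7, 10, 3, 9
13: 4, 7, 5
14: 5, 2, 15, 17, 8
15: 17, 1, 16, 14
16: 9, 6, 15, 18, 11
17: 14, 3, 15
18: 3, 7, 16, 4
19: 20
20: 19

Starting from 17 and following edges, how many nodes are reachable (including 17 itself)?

18

BFS from 17 visits: 17, 14, 3, 15, 5, 2, 8, 18, 12, 7, 1, 16, 13, 9, 11, 6, 4, 10
Reachable nodes: 18 of 20 total.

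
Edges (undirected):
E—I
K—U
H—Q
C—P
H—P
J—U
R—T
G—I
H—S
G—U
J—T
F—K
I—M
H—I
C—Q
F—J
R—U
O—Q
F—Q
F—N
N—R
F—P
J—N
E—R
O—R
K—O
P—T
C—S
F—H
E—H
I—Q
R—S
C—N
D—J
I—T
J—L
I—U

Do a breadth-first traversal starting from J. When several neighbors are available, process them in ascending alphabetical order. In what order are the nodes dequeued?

Visit J; enqueue D, F, L, N, T, U → queue [D, F, L, N, T, U]
Visit D → queue [F, L, N, T, U]
Visit F; enqueue H, K, P, Q → queue [L, N, T, U, H, K, P, Q]
Visit L → queue [N, T, U, H, K, P, Q]
Visit N; enqueue C, R → queue [T, U, H, K, P, Q, C, R]
Visit T; enqueue I → queue [U, H, K, P, Q, C, R, I]
Visit U; enqueue G → queue [H, K, P, Q, C, R, I, G]
Visit H; enqueue E, S → queue [K, P, Q, C, R, I, G, E, S]
Visit K; enqueue O → queue [P, Q, C, R, I, G, E, S, O]
Visit P → queue [Q, C, R, I, G, E, S, O]
Visit Q → queue [C, R, I, G, E, S, O]
Visit C → queue [R, I, G, E, S, O]
Visit R → queue [I, G, E, S, O]
Visit I; enqueue M → queue [G, E, S, O, M]
Visit G → queue [E, S, O, M]
Visit E → queue [S, O, M]
Visit S → queue [O, M]
Visit O → queue [M]
Visit M → queue []

J -> D -> F -> L -> N -> T -> U -> H -> K -> P -> Q -> C -> R -> I -> G -> E -> S -> O -> M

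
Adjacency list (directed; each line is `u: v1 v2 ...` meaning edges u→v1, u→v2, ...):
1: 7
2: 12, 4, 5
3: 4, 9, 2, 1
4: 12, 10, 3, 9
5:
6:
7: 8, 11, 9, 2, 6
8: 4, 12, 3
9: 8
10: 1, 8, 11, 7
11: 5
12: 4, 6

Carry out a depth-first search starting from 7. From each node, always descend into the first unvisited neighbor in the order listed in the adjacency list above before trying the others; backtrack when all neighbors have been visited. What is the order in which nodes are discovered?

7 -> 8 -> 4 -> 12 -> 6 -> 10 -> 1 -> 11 -> 5 -> 3 -> 9 -> 2

Visit 7
7 → 8
8 → 4
4 → 12
12 → 6
4 → 10
10 → 1
10 → 11
11 → 5
4 → 3
3 → 9
3 → 2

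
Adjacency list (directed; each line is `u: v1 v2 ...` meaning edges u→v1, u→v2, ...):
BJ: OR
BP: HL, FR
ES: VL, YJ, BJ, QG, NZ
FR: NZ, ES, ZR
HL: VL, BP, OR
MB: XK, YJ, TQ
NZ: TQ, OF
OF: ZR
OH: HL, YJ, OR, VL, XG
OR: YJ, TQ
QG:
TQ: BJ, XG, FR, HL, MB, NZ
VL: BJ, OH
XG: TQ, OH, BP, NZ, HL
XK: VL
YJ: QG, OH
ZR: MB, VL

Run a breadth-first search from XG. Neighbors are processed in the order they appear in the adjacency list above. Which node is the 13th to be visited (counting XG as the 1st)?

OF

Visit XG; enqueue TQ, OH, BP, NZ, HL → queue [TQ, OH, BP, NZ, HL]
Visit TQ; enqueue BJ, FR, MB → queue [OH, BP, NZ, HL, BJ, FR, MB]
Visit OH; enqueue YJ, OR, VL → queue [BP, NZ, HL, BJ, FR, MB, YJ, OR, VL]
Visit BP → queue [NZ, HL, BJ, FR, MB, YJ, OR, VL]
Visit NZ; enqueue OF → queue [HL, BJ, FR, MB, YJ, OR, VL, OF]
Visit HL → queue [BJ, FR, MB, YJ, OR, VL, OF]
Visit BJ → queue [FR, MB, YJ, OR, VL, OF]
Visit FR; enqueue ES, ZR → queue [MB, YJ, OR, VL, OF, ES, ZR]
Visit MB; enqueue XK → queue [YJ, OR, VL, OF, ES, ZR, XK]
Visit YJ; enqueue QG → queue [OR, VL, OF, ES, ZR, XK, QG]
Visit OR → queue [VL, OF, ES, ZR, XK, QG]
Visit VL → queue [OF, ES, ZR, XK, QG]
Visit OF → queue [ES, ZR, XK, QG]
Visit ES → queue [ZR, XK, QG]
Visit ZR → queue [XK, QG]
Visit XK → queue [QG]
Visit QG → queue []

Visit order: XG, TQ, OH, BP, NZ, HL, BJ, FR, MB, YJ, OR, VL, OF, ES, ZR, XK, QG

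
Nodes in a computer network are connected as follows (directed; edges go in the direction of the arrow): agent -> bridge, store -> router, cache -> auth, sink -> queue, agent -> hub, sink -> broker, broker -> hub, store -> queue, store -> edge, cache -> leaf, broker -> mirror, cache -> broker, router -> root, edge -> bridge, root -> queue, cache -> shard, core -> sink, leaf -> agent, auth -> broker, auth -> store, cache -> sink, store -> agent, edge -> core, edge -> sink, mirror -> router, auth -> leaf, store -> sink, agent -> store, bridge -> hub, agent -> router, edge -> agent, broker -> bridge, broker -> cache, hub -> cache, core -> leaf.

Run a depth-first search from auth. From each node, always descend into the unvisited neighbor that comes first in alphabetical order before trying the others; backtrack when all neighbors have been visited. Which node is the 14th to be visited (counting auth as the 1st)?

sink

Visit auth
auth → broker
broker → bridge
bridge → hub
hub → cache
cache → leaf
leaf → agent
agent → router
router → root
root → queue
agent → store
store → edge
edge → core
core → sink
cache → shard
broker → mirror

Visit order: auth, broker, bridge, hub, cache, leaf, agent, router, root, queue, store, edge, core, sink, shard, mirror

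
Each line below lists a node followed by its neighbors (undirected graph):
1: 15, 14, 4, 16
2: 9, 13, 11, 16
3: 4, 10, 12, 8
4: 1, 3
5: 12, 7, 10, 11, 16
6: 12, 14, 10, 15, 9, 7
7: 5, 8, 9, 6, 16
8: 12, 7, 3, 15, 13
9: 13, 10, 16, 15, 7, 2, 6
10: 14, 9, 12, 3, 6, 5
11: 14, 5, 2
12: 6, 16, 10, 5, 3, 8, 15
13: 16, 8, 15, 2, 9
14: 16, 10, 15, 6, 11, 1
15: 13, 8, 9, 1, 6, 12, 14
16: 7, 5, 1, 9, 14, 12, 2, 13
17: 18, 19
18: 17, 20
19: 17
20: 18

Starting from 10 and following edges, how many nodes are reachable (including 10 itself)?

16

BFS from 10 visits: 10, 14, 12, 9, 6, 5, 3, 16, 15, 11, 1, 8, 13, 7, 2, 4
Reachable nodes: 16 of 20 total.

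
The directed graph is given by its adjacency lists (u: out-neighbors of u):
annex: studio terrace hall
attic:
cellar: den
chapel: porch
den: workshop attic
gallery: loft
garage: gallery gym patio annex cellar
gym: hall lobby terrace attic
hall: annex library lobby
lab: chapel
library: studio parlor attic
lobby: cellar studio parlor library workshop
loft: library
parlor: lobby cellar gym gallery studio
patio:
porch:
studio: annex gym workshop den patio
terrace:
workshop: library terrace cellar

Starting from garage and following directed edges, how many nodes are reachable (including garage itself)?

BFS from garage visits: garage, annex, cellar, gallery, gym, patio, hall, studio, terrace, den, loft, attic, lobby, library, workshop, parlor
Reachable nodes: 16 of 19 total.

16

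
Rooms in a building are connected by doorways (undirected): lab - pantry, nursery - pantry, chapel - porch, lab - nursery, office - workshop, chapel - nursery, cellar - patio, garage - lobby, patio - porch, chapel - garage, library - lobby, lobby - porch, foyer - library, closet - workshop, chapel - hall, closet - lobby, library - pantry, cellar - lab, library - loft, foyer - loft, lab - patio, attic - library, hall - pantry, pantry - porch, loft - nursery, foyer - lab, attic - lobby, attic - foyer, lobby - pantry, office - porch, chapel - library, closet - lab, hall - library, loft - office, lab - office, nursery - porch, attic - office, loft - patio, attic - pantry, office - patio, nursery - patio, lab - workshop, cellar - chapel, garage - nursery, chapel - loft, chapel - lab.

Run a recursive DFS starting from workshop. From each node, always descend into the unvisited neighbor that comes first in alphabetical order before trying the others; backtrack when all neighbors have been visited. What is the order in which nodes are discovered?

workshop closet lab cellar chapel garage lobby attic foyer library hall pantry nursery loft office patio porch

Visit workshop
workshop → closet
closet → lab
lab → cellar
cellar → chapel
chapel → garage
garage → lobby
lobby → attic
attic → foyer
foyer → library
library → hall
hall → pantry
pantry → nursery
nursery → loft
loft → office
office → patio
patio → porch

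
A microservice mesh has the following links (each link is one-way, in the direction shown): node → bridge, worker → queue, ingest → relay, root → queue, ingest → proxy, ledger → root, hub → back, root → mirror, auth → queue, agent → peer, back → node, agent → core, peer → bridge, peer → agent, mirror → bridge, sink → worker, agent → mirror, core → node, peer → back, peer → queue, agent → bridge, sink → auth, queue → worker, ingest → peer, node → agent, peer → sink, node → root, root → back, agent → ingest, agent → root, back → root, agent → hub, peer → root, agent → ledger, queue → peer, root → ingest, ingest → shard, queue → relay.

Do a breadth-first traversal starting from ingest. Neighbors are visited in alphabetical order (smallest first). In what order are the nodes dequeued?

ingest, peer, proxy, relay, shard, agent, back, bridge, queue, root, sink, core, hub, ledger, mirror, node, worker, auth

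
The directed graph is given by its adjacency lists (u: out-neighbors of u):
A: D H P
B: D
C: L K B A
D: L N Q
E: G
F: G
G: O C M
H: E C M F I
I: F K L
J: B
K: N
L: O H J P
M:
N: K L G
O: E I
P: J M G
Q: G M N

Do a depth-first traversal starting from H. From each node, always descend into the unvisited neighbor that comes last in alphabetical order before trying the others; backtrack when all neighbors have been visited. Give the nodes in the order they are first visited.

H M I L P J B D Q N K G O E C A F

Visit H
H → M
H → I
I → L
L → P
P → J
J → B
B → D
D → Q
Q → N
N → K
N → G
G → O
O → E
G → C
C → A
I → F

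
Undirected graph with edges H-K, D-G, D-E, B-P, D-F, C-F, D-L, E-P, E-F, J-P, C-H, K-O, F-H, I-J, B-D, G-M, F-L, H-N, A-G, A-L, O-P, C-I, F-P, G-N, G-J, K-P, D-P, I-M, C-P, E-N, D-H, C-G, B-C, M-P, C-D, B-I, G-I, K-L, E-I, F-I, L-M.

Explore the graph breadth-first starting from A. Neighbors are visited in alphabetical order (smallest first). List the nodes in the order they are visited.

Visit A; enqueue G, L → queue [G, L]
Visit G; enqueue C, D, I, J, M, N → queue [L, C, D, I, J, M, N]
Visit L; enqueue F, K → queue [C, D, I, J, M, N, F, K]
Visit C; enqueue B, H, P → queue [D, I, J, M, N, F, K, B, H, P]
Visit D; enqueue E → queue [I, J, M, N, F, K, B, H, P, E]
Visit I → queue [J, M, N, F, K, B, H, P, E]
Visit J → queue [M, N, F, K, B, H, P, E]
Visit M → queue [N, F, K, B, H, P, E]
Visit N → queue [F, K, B, H, P, E]
Visit F → queue [K, B, H, P, E]
Visit K; enqueue O → queue [B, H, P, E, O]
Visit B → queue [H, P, E, O]
Visit H → queue [P, E, O]
Visit P → queue [E, O]
Visit E → queue [O]
Visit O → queue []

A → G → L → C → D → I → J → M → N → F → K → B → H → P → E → O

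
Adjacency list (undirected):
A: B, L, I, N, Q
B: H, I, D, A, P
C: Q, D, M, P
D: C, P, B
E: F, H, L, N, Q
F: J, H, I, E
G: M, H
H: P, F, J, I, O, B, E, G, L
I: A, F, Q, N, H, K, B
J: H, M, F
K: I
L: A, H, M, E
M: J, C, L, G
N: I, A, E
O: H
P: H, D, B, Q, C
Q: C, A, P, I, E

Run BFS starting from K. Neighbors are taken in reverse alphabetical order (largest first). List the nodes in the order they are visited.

K I Q N H F B A P E C O L J G D M

Visit K; enqueue I → queue [I]
Visit I; enqueue Q, N, H, F, B, A → queue [Q, N, H, F, B, A]
Visit Q; enqueue P, E, C → queue [N, H, F, B, A, P, E, C]
Visit N → queue [H, F, B, A, P, E, C]
Visit H; enqueue O, L, J, G → queue [F, B, A, P, E, C, O, L, J, G]
Visit F → queue [B, A, P, E, C, O, L, J, G]
Visit B; enqueue D → queue [A, P, E, C, O, L, J, G, D]
Visit A → queue [P, E, C, O, L, J, G, D]
Visit P → queue [E, C, O, L, J, G, D]
Visit E → queue [C, O, L, J, G, D]
Visit C; enqueue M → queue [O, L, J, G, D, M]
Visit O → queue [L, J, G, D, M]
Visit L → queue [J, G, D, M]
Visit J → queue [G, D, M]
Visit G → queue [D, M]
Visit D → queue [M]
Visit M → queue []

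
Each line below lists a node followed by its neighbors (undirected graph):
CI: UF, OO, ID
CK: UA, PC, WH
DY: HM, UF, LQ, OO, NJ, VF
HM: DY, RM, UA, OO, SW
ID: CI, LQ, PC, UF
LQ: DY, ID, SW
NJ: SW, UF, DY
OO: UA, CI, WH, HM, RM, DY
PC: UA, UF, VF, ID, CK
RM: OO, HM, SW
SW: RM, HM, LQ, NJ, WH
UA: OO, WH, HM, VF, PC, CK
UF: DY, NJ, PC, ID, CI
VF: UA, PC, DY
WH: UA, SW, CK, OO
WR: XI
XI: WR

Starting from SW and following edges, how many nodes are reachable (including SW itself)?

15

BFS from SW visits: SW, RM, HM, LQ, NJ, WH, OO, DY, UA, ID, UF, CK, CI, VF, PC
Reachable nodes: 15 of 17 total.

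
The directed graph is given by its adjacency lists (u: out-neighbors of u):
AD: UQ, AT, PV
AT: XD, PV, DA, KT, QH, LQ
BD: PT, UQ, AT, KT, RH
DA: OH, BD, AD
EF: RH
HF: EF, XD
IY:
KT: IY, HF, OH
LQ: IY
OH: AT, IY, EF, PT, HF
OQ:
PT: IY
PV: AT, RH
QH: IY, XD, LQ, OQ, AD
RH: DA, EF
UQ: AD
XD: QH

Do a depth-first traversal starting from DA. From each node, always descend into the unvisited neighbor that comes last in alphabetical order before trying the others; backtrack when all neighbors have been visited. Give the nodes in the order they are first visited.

Visit DA
DA → OH
OH → PT
PT → IY
OH → HF
HF → XD
XD → QH
QH → OQ
QH → LQ
QH → AD
AD → UQ
AD → PV
PV → RH
RH → EF
PV → AT
AT → KT
DA → BD

DA OH PT IY HF XD QH OQ LQ AD UQ PV RH EF AT KT BD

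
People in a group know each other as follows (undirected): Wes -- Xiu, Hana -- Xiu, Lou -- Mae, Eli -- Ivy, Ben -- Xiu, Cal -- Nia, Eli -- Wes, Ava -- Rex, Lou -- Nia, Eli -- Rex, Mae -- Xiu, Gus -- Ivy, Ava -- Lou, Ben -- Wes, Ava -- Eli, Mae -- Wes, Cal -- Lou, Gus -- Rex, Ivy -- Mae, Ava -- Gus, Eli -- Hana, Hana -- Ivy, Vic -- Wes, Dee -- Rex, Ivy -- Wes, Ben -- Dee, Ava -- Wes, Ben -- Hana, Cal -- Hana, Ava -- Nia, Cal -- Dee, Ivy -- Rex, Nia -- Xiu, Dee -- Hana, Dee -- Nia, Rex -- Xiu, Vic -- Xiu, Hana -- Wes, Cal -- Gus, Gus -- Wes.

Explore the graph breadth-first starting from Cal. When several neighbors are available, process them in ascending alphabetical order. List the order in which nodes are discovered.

Visit Cal; enqueue Dee, Gus, Hana, Lou, Nia → queue [Dee, Gus, Hana, Lou, Nia]
Visit Dee; enqueue Ben, Rex → queue [Gus, Hana, Lou, Nia, Ben, Rex]
Visit Gus; enqueue Ava, Ivy, Wes → queue [Hana, Lou, Nia, Ben, Rex, Ava, Ivy, Wes]
Visit Hana; enqueue Eli, Xiu → queue [Lou, Nia, Ben, Rex, Ava, Ivy, Wes, Eli, Xiu]
Visit Lou; enqueue Mae → queue [Nia, Ben, Rex, Ava, Ivy, Wes, Eli, Xiu, Mae]
Visit Nia → queue [Ben, Rex, Ava, Ivy, Wes, Eli, Xiu, Mae]
Visit Ben → queue [Rex, Ava, Ivy, Wes, Eli, Xiu, Mae]
Visit Rex → queue [Ava, Ivy, Wes, Eli, Xiu, Mae]
Visit Ava → queue [Ivy, Wes, Eli, Xiu, Mae]
Visit Ivy → queue [Wes, Eli, Xiu, Mae]
Visit Wes; enqueue Vic → queue [Eli, Xiu, Mae, Vic]
Visit Eli → queue [Xiu, Mae, Vic]
Visit Xiu → queue [Mae, Vic]
Visit Mae → queue [Vic]
Visit Vic → queue []

Cal, Dee, Gus, Hana, Lou, Nia, Ben, Rex, Ava, Ivy, Wes, Eli, Xiu, Mae, Vic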